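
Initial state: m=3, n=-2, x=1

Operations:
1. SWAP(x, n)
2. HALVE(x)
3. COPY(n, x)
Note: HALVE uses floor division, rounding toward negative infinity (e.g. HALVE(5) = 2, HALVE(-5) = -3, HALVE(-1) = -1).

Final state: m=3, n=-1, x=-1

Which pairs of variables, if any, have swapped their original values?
None

Comparing initial and final values:
m: 3 → 3
x: 1 → -1
n: -2 → -1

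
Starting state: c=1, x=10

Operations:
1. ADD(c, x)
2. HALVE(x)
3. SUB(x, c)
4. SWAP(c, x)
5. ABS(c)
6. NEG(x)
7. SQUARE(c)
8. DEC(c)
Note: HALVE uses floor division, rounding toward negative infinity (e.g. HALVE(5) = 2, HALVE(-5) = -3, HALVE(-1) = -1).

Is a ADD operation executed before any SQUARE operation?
Yes

First ADD: step 1
First SQUARE: step 7
Since 1 < 7, ADD comes first.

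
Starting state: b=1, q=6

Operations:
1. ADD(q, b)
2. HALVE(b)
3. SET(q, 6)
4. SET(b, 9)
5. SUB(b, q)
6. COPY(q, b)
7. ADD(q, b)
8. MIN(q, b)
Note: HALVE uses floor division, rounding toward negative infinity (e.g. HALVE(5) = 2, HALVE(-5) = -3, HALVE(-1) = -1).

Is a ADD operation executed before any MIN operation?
Yes

First ADD: step 1
First MIN: step 8
Since 1 < 8, ADD comes first.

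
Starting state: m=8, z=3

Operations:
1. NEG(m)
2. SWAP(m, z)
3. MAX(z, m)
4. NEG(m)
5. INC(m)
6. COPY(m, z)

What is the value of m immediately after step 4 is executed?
m = -3

Tracing m through execution:
Initial: m = 8
After step 1 (NEG(m)): m = -8
After step 2 (SWAP(m, z)): m = 3
After step 3 (MAX(z, m)): m = 3
After step 4 (NEG(m)): m = -3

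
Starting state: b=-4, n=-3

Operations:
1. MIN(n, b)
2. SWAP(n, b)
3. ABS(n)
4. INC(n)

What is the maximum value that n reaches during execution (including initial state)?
5

Values of n at each step:
Initial: n = -3
After step 1: n = -4
After step 2: n = -4
After step 3: n = 4
After step 4: n = 5 ← maximum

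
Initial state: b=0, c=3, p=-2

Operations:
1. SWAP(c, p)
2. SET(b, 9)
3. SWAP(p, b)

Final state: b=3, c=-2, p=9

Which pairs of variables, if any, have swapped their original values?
None

Comparing initial and final values:
c: 3 → -2
b: 0 → 3
p: -2 → 9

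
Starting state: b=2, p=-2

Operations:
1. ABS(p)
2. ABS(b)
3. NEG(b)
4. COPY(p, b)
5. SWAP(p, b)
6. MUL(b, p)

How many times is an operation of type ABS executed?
2

Counting ABS operations:
Step 1: ABS(p) ← ABS
Step 2: ABS(b) ← ABS
Total: 2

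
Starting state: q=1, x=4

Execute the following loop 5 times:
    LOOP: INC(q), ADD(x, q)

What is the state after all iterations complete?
q=6, x=24

Iteration trace:
Start: q=1, x=4
After iteration 1: q=2, x=6
After iteration 2: q=3, x=9
After iteration 3: q=4, x=13
After iteration 4: q=5, x=18
After iteration 5: q=6, x=24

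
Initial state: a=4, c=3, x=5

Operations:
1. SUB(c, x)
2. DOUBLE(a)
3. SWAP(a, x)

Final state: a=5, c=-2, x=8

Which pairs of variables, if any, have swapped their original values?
None

Comparing initial and final values:
x: 5 → 8
c: 3 → -2
a: 4 → 5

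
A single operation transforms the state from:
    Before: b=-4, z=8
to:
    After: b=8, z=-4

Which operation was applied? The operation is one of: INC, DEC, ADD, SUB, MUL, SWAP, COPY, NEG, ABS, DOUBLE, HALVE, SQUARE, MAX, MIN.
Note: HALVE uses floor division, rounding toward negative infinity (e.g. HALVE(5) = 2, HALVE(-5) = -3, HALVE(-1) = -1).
SWAP(b, z)

Analyzing the change:
Before: b=-4, z=8
After: b=8, z=-4
Variable b changed from -4 to 8
Variable z changed from 8 to -4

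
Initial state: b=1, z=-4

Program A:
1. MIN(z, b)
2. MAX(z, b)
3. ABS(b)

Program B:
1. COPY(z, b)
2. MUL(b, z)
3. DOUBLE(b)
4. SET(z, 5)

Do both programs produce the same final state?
No

Program A final state: b=1, z=1
Program B final state: b=2, z=5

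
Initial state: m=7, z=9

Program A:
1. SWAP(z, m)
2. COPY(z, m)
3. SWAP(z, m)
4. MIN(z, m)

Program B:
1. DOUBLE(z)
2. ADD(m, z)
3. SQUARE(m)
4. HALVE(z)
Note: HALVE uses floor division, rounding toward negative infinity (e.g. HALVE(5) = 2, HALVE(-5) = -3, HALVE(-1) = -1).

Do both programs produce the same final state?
No

Program A final state: m=9, z=9
Program B final state: m=625, z=9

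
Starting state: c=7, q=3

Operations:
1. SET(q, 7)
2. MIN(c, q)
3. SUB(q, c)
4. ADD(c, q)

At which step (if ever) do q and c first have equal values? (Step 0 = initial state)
Step 1

q and c first become equal after step 1.

Comparing values at each step:
Initial: q=3, c=7
After step 1: q=7, c=7 ← equal!
After step 2: q=7, c=7 ← equal!
After step 3: q=0, c=7
After step 4: q=0, c=7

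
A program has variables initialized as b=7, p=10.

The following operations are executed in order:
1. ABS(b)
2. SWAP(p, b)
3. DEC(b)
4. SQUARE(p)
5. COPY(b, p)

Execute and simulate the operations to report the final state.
{b: 49, p: 49}

Step-by-step execution:
Initial: b=7, p=10
After step 1 (ABS(b)): b=7, p=10
After step 2 (SWAP(p, b)): b=10, p=7
After step 3 (DEC(b)): b=9, p=7
After step 4 (SQUARE(p)): b=9, p=49
After step 5 (COPY(b, p)): b=49, p=49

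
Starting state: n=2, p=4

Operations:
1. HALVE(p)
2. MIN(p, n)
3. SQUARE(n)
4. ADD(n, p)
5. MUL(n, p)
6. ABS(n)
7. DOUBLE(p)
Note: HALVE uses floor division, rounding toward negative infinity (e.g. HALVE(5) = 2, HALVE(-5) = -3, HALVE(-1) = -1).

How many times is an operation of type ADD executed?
1

Counting ADD operations:
Step 4: ADD(n, p) ← ADD
Total: 1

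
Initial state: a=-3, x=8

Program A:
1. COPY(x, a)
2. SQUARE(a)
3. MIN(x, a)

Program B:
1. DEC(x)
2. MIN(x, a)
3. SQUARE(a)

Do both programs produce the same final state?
Yes

Program A final state: a=9, x=-3
Program B final state: a=9, x=-3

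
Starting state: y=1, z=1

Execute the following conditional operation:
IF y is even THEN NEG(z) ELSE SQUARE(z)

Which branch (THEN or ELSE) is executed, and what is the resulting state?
Branch: ELSE, Final state: y=1, z=1

Evaluating condition: y is even
Condition is False, so ELSE branch executes
After SQUARE(z): y=1, z=1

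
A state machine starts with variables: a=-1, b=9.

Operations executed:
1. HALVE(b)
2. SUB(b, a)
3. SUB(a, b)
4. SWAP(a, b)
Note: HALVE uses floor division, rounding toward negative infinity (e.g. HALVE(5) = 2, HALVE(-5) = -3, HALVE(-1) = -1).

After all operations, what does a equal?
a = 5

Tracing execution:
Step 1: HALVE(b) → a = -1
Step 2: SUB(b, a) → a = -1
Step 3: SUB(a, b) → a = -6
Step 4: SWAP(a, b) → a = 5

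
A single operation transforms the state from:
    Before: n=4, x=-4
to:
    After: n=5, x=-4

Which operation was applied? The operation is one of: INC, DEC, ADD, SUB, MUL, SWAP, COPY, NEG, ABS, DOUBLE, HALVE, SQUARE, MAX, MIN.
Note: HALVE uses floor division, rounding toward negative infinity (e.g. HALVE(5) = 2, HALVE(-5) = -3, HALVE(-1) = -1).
INC(n)

Analyzing the change:
Before: n=4, x=-4
After: n=5, x=-4
Variable n changed from 4 to 5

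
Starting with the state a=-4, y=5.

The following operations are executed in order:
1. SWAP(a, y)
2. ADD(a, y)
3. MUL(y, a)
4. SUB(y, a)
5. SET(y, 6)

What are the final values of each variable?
{a: 1, y: 6}

Step-by-step execution:
Initial: a=-4, y=5
After step 1 (SWAP(a, y)): a=5, y=-4
After step 2 (ADD(a, y)): a=1, y=-4
After step 3 (MUL(y, a)): a=1, y=-4
After step 4 (SUB(y, a)): a=1, y=-5
After step 5 (SET(y, 6)): a=1, y=6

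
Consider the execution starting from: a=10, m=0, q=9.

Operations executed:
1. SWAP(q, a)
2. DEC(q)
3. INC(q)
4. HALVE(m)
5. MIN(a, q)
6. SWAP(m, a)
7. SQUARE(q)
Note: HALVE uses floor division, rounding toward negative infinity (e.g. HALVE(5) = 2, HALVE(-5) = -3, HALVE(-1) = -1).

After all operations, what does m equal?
m = 9

Tracing execution:
Step 1: SWAP(q, a) → m = 0
Step 2: DEC(q) → m = 0
Step 3: INC(q) → m = 0
Step 4: HALVE(m) → m = 0
Step 5: MIN(a, q) → m = 0
Step 6: SWAP(m, a) → m = 9
Step 7: SQUARE(q) → m = 9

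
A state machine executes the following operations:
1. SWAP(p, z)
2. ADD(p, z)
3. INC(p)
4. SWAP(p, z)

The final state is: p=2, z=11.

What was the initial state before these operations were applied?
p=2, z=8

Working backwards:
Final state: p=2, z=11
Before step 4 (SWAP(p, z)): p=11, z=2
Before step 3 (INC(p)): p=10, z=2
Before step 2 (ADD(p, z)): p=8, z=2
Before step 1 (SWAP(p, z)): p=2, z=8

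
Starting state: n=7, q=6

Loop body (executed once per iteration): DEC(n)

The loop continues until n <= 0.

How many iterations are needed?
7

Tracing iterations:
Initial: n=7, q=6
After iteration 1: n=6, q=6
After iteration 2: n=5, q=6
After iteration 3: n=4, q=6
After iteration 4: n=3, q=6
After iteration 5: n=2, q=6
After iteration 6: n=1, q=6
After iteration 7: n=0, q=6
n <= 0 now holds, so the loop exits after 7 iterations.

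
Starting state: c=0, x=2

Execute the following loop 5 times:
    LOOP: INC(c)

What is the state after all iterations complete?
c=5, x=2

Iteration trace:
Start: c=0, x=2
After iteration 1: c=1, x=2
After iteration 2: c=2, x=2
After iteration 3: c=3, x=2
After iteration 4: c=4, x=2
After iteration 5: c=5, x=2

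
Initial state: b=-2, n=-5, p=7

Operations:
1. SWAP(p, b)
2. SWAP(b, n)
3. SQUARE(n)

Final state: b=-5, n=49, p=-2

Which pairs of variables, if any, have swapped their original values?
None

Comparing initial and final values:
p: 7 → -2
b: -2 → -5
n: -5 → 49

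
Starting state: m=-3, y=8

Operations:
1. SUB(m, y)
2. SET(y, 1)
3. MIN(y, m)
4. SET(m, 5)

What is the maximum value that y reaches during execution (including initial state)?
8

Values of y at each step:
Initial: y = 8 ← maximum
After step 1: y = 8
After step 2: y = 1
After step 3: y = -11
After step 4: y = -11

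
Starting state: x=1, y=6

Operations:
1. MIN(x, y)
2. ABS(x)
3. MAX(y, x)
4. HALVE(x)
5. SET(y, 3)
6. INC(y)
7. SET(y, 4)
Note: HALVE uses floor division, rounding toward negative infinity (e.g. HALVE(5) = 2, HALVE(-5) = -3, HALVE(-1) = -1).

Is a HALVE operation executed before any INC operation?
Yes

First HALVE: step 4
First INC: step 6
Since 4 < 6, HALVE comes first.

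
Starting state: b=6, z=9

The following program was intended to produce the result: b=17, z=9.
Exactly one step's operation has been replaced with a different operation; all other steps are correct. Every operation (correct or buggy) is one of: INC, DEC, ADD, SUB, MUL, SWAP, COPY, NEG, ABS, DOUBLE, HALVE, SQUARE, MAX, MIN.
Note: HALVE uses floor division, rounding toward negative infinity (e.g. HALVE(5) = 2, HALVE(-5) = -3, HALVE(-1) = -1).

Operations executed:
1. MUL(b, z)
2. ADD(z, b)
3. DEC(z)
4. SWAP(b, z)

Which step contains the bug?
Step 1

Trace with buggy code:
Initial: b=6, z=9
After step 1: b=54, z=9
After step 2: b=54, z=63
After step 3: b=54, z=62
After step 4: b=62, z=54
Actual final b=62, z=54 ≠ expected b=17, z=9.
Step 1 is the only position where a single-operation replacement can produce the expected result.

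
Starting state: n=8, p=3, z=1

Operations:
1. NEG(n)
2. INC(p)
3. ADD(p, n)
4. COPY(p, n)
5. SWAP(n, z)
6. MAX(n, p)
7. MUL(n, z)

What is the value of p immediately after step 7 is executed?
p = -8

Tracing p through execution:
Initial: p = 3
After step 1 (NEG(n)): p = 3
After step 2 (INC(p)): p = 4
After step 3 (ADD(p, n)): p = -4
After step 4 (COPY(p, n)): p = -8
After step 5 (SWAP(n, z)): p = -8
After step 6 (MAX(n, p)): p = -8
After step 7 (MUL(n, z)): p = -8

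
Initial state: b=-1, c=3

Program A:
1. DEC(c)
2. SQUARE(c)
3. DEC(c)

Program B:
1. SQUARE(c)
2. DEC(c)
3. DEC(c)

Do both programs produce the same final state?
No

Program A final state: b=-1, c=3
Program B final state: b=-1, c=7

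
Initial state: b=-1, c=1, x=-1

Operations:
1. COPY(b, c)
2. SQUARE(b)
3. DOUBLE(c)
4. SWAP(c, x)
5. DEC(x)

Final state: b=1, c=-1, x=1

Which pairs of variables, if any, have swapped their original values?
(x, c), (b, c)

Comparing initial and final values:
x: -1 → 1
b: -1 → 1
c: 1 → -1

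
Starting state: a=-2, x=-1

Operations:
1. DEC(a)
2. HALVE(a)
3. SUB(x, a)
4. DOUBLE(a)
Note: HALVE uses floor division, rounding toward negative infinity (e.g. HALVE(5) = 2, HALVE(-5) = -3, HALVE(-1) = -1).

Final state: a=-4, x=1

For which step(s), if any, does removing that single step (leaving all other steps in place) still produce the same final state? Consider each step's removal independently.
None - removing any single step changes the final result

Testing removal of each single step:
Without step 1: final = a=-2, x=0 (different)
Without step 2: final = a=-6, x=2 (different)
Without step 3: final = a=-4, x=-1 (different)
Without step 4: final = a=-2, x=1 (different)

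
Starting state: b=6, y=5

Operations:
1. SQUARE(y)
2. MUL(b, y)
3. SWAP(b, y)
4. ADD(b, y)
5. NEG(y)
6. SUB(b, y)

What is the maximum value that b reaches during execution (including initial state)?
325

Values of b at each step:
Initial: b = 6
After step 1: b = 6
After step 2: b = 150
After step 3: b = 25
After step 4: b = 175
After step 5: b = 175
After step 6: b = 325 ← maximum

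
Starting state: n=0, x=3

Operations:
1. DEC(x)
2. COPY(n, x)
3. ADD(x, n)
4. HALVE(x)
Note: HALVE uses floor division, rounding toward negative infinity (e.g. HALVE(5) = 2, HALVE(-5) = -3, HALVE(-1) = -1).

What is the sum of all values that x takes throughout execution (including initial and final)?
13

Values of x at each step:
Initial: x = 3
After step 1: x = 2
After step 2: x = 2
After step 3: x = 4
After step 4: x = 2
Sum = 3 + 2 + 2 + 4 + 2 = 13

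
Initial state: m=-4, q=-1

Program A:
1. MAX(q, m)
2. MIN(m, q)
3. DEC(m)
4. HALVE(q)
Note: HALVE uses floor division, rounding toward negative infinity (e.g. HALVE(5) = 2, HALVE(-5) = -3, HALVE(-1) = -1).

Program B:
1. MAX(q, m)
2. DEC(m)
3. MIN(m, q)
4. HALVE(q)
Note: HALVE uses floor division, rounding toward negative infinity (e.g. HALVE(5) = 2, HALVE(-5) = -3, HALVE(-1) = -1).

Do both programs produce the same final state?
Yes

Program A final state: m=-5, q=-1
Program B final state: m=-5, q=-1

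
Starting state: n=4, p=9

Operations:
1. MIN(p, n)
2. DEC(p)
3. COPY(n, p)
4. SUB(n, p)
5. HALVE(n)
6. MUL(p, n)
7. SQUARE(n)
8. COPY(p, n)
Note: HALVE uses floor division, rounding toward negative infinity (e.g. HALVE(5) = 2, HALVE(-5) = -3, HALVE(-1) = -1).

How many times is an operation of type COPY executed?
2

Counting COPY operations:
Step 3: COPY(n, p) ← COPY
Step 8: COPY(p, n) ← COPY
Total: 2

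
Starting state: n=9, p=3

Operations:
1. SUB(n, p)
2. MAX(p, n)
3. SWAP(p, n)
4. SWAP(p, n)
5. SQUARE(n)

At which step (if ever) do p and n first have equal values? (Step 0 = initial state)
Step 2

p and n first become equal after step 2.

Comparing values at each step:
Initial: p=3, n=9
After step 1: p=3, n=6
After step 2: p=6, n=6 ← equal!
After step 3: p=6, n=6 ← equal!
After step 4: p=6, n=6 ← equal!
After step 5: p=6, n=36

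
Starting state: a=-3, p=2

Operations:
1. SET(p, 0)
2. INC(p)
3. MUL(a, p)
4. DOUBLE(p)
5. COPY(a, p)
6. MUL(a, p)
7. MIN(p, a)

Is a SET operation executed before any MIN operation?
Yes

First SET: step 1
First MIN: step 7
Since 1 < 7, SET comes first.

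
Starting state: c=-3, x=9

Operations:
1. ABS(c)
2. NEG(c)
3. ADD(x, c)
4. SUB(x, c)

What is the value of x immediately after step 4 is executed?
x = 9

Tracing x through execution:
Initial: x = 9
After step 1 (ABS(c)): x = 9
After step 2 (NEG(c)): x = 9
After step 3 (ADD(x, c)): x = 6
After step 4 (SUB(x, c)): x = 9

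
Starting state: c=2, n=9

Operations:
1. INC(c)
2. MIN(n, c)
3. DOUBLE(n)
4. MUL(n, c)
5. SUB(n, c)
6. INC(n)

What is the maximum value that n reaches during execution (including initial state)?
18

Values of n at each step:
Initial: n = 9
After step 1: n = 9
After step 2: n = 3
After step 3: n = 6
After step 4: n = 18 ← maximum
After step 5: n = 15
After step 6: n = 16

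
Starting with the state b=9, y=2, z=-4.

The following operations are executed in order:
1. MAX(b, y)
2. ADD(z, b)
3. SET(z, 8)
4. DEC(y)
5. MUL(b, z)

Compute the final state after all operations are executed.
{b: 72, y: 1, z: 8}

Step-by-step execution:
Initial: b=9, y=2, z=-4
After step 1 (MAX(b, y)): b=9, y=2, z=-4
After step 2 (ADD(z, b)): b=9, y=2, z=5
After step 3 (SET(z, 8)): b=9, y=2, z=8
After step 4 (DEC(y)): b=9, y=1, z=8
After step 5 (MUL(b, z)): b=72, y=1, z=8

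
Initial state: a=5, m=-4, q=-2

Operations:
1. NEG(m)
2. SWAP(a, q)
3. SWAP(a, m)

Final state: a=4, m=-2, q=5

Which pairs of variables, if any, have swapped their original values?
None

Comparing initial and final values:
m: -4 → -2
q: -2 → 5
a: 5 → 4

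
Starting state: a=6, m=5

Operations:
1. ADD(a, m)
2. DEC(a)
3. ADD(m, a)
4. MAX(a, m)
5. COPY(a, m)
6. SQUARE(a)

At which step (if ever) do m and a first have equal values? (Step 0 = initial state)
Step 4

m and a first become equal after step 4.

Comparing values at each step:
Initial: m=5, a=6
After step 1: m=5, a=11
After step 2: m=5, a=10
After step 3: m=15, a=10
After step 4: m=15, a=15 ← equal!
After step 5: m=15, a=15 ← equal!
After step 6: m=15, a=225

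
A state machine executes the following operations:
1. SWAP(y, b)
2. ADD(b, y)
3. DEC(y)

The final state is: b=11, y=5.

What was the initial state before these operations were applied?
b=6, y=5

Working backwards:
Final state: b=11, y=5
Before step 3 (DEC(y)): b=11, y=6
Before step 2 (ADD(b, y)): b=5, y=6
Before step 1 (SWAP(y, b)): b=6, y=5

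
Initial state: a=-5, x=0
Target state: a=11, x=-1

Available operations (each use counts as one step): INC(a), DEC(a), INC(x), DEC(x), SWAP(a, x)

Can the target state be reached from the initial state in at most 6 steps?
No

The target state cannot be reached within 6 steps.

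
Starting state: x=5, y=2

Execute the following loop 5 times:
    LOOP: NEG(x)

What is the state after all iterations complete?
x=-5, y=2

Iteration trace:
Start: x=5, y=2
After iteration 1: x=-5, y=2
After iteration 2: x=5, y=2
After iteration 3: x=-5, y=2
After iteration 4: x=5, y=2
After iteration 5: x=-5, y=2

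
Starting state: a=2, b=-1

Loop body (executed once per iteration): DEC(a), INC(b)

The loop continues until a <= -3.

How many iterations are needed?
5

Tracing iterations:
Initial: a=2, b=-1
After iteration 1: a=1, b=0
After iteration 2: a=0, b=1
After iteration 3: a=-1, b=2
After iteration 4: a=-2, b=3
After iteration 5: a=-3, b=4
a <= -3 now holds, so the loop exits after 5 iterations.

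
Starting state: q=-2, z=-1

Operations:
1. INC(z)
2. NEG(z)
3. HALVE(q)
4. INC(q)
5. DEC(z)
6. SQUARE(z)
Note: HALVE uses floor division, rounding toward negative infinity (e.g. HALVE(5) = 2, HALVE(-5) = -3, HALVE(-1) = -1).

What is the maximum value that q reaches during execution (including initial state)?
0

Values of q at each step:
Initial: q = -2
After step 1: q = -2
After step 2: q = -2
After step 3: q = -1
After step 4: q = 0 ← maximum
After step 5: q = 0
After step 6: q = 0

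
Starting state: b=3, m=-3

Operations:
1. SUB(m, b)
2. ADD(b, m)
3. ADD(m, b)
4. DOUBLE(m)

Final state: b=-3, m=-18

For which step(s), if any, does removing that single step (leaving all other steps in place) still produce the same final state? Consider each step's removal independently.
None - removing any single step changes the final result

Testing removal of each single step:
Without step 1: final = b=0, m=-6 (different)
Without step 2: final = b=3, m=-6 (different)
Without step 3: final = b=-3, m=-12 (different)
Without step 4: final = b=-3, m=-9 (different)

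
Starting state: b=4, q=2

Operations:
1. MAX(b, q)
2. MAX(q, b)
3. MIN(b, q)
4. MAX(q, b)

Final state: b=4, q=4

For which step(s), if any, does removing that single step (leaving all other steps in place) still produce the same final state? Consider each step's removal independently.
Step(s) 1, 3, 4

Testing removal of each single step:
Without step 1: final = b=4, q=4 (same)
Without step 2: final = b=2, q=2 (different)
Without step 3: final = b=4, q=4 (same)
Without step 4: final = b=4, q=4 (same)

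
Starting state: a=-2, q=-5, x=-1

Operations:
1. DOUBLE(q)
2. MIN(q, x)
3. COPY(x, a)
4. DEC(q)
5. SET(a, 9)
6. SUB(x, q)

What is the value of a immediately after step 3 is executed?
a = -2

Tracing a through execution:
Initial: a = -2
After step 1 (DOUBLE(q)): a = -2
After step 2 (MIN(q, x)): a = -2
After step 3 (COPY(x, a)): a = -2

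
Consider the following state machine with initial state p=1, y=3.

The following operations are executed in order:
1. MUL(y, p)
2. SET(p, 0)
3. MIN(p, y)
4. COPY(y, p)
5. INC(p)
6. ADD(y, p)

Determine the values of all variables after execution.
{p: 1, y: 1}

Step-by-step execution:
Initial: p=1, y=3
After step 1 (MUL(y, p)): p=1, y=3
After step 2 (SET(p, 0)): p=0, y=3
After step 3 (MIN(p, y)): p=0, y=3
After step 4 (COPY(y, p)): p=0, y=0
After step 5 (INC(p)): p=1, y=0
After step 6 (ADD(y, p)): p=1, y=1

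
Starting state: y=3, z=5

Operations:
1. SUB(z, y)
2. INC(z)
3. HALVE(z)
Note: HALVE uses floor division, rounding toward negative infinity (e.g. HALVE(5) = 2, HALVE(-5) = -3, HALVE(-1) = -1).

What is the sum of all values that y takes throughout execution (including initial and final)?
12

Values of y at each step:
Initial: y = 3
After step 1: y = 3
After step 2: y = 3
After step 3: y = 3
Sum = 3 + 3 + 3 + 3 = 12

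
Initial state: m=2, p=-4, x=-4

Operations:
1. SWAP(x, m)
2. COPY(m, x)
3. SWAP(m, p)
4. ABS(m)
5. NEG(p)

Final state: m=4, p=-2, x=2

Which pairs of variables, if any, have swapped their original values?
None

Comparing initial and final values:
x: -4 → 2
m: 2 → 4
p: -4 → -2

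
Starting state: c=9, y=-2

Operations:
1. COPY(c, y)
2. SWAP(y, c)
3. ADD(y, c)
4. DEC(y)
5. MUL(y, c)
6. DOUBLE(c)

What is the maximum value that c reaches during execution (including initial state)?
9

Values of c at each step:
Initial: c = 9 ← maximum
After step 1: c = -2
After step 2: c = -2
After step 3: c = -2
After step 4: c = -2
After step 5: c = -2
After step 6: c = -4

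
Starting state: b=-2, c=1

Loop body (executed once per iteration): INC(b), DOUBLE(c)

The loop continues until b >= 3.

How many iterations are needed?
5

Tracing iterations:
Initial: b=-2, c=1
After iteration 1: b=-1, c=2
After iteration 2: b=0, c=4
After iteration 3: b=1, c=8
After iteration 4: b=2, c=16
After iteration 5: b=3, c=32
b >= 3 now holds, so the loop exits after 5 iterations.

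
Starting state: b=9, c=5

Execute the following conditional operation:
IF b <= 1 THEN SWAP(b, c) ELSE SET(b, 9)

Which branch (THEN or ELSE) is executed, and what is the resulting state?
Branch: ELSE, Final state: b=9, c=5

Evaluating condition: b <= 1
b = 9
Condition is False, so ELSE branch executes
After SET(b, 9): b=9, c=5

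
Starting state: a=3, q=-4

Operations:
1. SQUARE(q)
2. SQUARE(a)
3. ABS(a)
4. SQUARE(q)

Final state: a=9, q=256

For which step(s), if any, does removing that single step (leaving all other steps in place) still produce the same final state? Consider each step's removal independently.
Step(s) 3

Testing removal of each single step:
Without step 1: final = a=9, q=16 (different)
Without step 2: final = a=3, q=256 (different)
Without step 3: final = a=9, q=256 (same)
Without step 4: final = a=9, q=16 (different)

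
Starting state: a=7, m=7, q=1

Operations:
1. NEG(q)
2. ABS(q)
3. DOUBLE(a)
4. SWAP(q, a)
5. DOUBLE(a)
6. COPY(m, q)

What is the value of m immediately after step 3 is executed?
m = 7

Tracing m through execution:
Initial: m = 7
After step 1 (NEG(q)): m = 7
After step 2 (ABS(q)): m = 7
After step 3 (DOUBLE(a)): m = 7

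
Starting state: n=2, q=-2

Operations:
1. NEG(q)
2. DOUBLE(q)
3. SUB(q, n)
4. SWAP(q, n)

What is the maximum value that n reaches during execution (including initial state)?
2

Values of n at each step:
Initial: n = 2 ← maximum
After step 1: n = 2
After step 2: n = 2
After step 3: n = 2
After step 4: n = 2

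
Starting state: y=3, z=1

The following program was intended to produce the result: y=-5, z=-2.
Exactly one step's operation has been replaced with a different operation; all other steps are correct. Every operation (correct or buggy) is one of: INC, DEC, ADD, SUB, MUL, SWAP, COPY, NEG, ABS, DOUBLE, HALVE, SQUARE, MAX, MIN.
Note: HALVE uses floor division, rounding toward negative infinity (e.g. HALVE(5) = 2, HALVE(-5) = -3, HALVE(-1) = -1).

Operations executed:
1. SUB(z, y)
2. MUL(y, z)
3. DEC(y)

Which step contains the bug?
Step 3

Trace with buggy code:
Initial: y=3, z=1
After step 1: y=3, z=-2
After step 2: y=-6, z=-2
After step 3: y=-7, z=-2
Actual final y=-7, z=-2 ≠ expected y=-5, z=-2.
Step 3 is the only position where a single-operation replacement can produce the expected result.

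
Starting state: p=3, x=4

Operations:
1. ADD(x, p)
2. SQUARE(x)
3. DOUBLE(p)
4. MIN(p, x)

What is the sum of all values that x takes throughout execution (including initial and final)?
158

Values of x at each step:
Initial: x = 4
After step 1: x = 7
After step 2: x = 49
After step 3: x = 49
After step 4: x = 49
Sum = 4 + 7 + 49 + 49 + 49 = 158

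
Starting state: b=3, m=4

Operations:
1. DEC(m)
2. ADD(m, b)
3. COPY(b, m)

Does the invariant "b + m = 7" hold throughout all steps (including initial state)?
No, violated after step 1

The invariant is violated after step 1.

State at each step:
Initial: b=3, m=4
After step 1: b=3, m=3
After step 2: b=3, m=6
After step 3: b=6, m=6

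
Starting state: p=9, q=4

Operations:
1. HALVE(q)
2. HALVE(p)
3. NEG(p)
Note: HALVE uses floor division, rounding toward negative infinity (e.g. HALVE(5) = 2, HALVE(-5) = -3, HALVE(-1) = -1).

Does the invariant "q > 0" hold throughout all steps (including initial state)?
Yes

The invariant holds at every step.

State at each step:
Initial: p=9, q=4
After step 1: p=9, q=2
After step 2: p=4, q=2
After step 3: p=-4, q=2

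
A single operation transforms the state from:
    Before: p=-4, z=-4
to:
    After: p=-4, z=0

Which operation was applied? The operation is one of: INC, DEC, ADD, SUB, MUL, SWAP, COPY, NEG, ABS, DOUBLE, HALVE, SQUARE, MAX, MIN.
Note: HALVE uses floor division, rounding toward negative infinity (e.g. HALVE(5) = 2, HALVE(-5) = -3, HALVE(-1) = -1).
SUB(z, p)

Analyzing the change:
Before: p=-4, z=-4
After: p=-4, z=0
Variable z changed from -4 to 0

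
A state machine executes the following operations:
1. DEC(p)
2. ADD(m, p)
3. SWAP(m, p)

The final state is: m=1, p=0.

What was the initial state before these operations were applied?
m=-1, p=2

Working backwards:
Final state: m=1, p=0
Before step 3 (SWAP(m, p)): m=0, p=1
Before step 2 (ADD(m, p)): m=-1, p=1
Before step 1 (DEC(p)): m=-1, p=2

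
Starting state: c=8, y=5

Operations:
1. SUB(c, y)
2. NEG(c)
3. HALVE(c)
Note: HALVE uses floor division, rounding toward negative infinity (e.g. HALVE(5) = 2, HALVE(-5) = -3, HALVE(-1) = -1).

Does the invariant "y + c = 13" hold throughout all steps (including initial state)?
No, violated after step 1

The invariant is violated after step 1.

State at each step:
Initial: c=8, y=5
After step 1: c=3, y=5
After step 2: c=-3, y=5
After step 3: c=-2, y=5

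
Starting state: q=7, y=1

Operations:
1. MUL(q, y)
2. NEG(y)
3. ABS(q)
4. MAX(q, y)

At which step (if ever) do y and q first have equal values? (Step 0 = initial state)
Never

y and q never become equal during execution.

Comparing values at each step:
Initial: y=1, q=7
After step 1: y=1, q=7
After step 2: y=-1, q=7
After step 3: y=-1, q=7
After step 4: y=-1, q=7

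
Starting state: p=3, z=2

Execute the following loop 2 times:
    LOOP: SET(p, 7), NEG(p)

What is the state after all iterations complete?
p=-7, z=2

Iteration trace:
Start: p=3, z=2
After iteration 1: p=-7, z=2
After iteration 2: p=-7, z=2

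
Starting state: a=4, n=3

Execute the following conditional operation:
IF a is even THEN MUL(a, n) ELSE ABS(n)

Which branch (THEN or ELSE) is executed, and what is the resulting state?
Branch: THEN, Final state: a=12, n=3

Evaluating condition: a is even
Condition is True, so THEN branch executes
After MUL(a, n): a=12, n=3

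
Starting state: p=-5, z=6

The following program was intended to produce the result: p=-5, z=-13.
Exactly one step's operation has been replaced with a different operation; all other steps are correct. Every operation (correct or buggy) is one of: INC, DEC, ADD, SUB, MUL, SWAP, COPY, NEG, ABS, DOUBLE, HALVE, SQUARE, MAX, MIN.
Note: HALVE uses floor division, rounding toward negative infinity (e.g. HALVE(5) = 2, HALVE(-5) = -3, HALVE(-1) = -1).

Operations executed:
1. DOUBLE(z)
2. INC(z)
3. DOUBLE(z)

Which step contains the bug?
Step 3

Trace with buggy code:
Initial: p=-5, z=6
After step 1: p=-5, z=12
After step 2: p=-5, z=13
After step 3: p=-5, z=26
Actual final p=-5, z=26 ≠ expected p=-5, z=-13.
Step 3 is the only position where a single-operation replacement can produce the expected result.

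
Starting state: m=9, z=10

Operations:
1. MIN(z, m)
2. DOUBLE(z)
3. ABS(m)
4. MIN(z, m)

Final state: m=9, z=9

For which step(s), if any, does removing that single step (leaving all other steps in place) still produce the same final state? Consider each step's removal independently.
Step(s) 1, 2, 3

Testing removal of each single step:
Without step 1: final = m=9, z=9 (same)
Without step 2: final = m=9, z=9 (same)
Without step 3: final = m=9, z=9 (same)
Without step 4: final = m=9, z=18 (different)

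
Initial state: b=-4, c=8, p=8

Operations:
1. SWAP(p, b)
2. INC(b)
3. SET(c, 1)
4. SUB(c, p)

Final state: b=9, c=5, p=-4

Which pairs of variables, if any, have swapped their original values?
None

Comparing initial and final values:
p: 8 → -4
c: 8 → 5
b: -4 → 9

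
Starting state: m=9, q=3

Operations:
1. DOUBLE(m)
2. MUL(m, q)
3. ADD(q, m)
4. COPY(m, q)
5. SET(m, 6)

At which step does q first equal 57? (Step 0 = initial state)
Step 3

Tracing q:
Initial: q = 3
After step 1: q = 3
After step 2: q = 3
After step 3: q = 57 ← first occurrence
After step 4: q = 57
After step 5: q = 57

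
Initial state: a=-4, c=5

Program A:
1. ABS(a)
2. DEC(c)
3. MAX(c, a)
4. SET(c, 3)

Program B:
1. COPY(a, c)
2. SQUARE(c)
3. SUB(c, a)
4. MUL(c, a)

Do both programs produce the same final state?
No

Program A final state: a=4, c=3
Program B final state: a=5, c=100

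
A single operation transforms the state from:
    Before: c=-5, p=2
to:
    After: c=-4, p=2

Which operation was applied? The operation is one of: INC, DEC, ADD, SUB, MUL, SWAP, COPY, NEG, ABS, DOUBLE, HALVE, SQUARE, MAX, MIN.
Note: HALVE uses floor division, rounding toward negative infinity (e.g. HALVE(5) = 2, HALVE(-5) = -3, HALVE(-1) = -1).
INC(c)

Analyzing the change:
Before: c=-5, p=2
After: c=-4, p=2
Variable c changed from -5 to -4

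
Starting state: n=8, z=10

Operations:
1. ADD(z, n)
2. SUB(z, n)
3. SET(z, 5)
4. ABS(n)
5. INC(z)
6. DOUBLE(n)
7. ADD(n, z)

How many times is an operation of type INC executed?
1

Counting INC operations:
Step 5: INC(z) ← INC
Total: 1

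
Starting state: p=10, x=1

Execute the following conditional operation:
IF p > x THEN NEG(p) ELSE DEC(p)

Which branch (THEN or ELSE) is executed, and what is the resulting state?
Branch: THEN, Final state: p=-10, x=1

Evaluating condition: p > x
p = 10, x = 1
Condition is True, so THEN branch executes
After NEG(p): p=-10, x=1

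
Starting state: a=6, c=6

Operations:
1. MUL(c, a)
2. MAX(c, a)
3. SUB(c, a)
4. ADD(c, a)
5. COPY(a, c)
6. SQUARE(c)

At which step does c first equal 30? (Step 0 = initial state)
Step 3

Tracing c:
Initial: c = 6
After step 1: c = 36
After step 2: c = 36
After step 3: c = 30 ← first occurrence
After step 4: c = 36
After step 5: c = 36
After step 6: c = 1296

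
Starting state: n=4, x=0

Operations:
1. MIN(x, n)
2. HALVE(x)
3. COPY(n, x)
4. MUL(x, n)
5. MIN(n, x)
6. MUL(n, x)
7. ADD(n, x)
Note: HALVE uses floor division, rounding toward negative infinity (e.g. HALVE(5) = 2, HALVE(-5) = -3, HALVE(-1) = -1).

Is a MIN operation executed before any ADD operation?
Yes

First MIN: step 1
First ADD: step 7
Since 1 < 7, MIN comes first.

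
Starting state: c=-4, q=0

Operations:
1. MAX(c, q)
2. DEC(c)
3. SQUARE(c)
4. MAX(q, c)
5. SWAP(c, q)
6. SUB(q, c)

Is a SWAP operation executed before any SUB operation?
Yes

First SWAP: step 5
First SUB: step 6
Since 5 < 6, SWAP comes first.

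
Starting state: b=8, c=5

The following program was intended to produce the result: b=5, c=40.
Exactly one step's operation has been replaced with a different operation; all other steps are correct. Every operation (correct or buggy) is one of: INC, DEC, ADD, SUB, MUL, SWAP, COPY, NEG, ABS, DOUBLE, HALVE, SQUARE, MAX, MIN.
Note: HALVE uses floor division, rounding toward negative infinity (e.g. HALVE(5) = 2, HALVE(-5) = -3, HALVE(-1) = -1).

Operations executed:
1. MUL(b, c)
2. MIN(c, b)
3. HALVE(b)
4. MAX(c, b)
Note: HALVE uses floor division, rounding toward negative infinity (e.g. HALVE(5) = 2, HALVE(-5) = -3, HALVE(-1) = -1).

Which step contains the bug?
Step 3

Trace with buggy code:
Initial: b=8, c=5
After step 1: b=40, c=5
After step 2: b=40, c=5
After step 3: b=20, c=5
After step 4: b=20, c=20
Actual final b=20, c=20 ≠ expected b=5, c=40.
Step 3 is the only position where a single-operation replacement can produce the expected result.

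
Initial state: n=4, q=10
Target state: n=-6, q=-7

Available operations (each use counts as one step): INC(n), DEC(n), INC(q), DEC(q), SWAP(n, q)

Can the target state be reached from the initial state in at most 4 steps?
No

The target state cannot be reached within 4 steps.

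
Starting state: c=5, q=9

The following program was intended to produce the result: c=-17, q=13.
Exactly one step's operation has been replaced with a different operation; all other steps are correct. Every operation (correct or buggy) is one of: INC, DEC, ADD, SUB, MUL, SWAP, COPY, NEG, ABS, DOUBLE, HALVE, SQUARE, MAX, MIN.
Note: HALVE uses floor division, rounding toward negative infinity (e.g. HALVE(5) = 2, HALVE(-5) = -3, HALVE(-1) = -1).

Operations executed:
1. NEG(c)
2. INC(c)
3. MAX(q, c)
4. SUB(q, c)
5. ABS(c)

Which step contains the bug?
Step 5

Trace with buggy code:
Initial: c=5, q=9
After step 1: c=-5, q=9
After step 2: c=-4, q=9
After step 3: c=-4, q=9
After step 4: c=-4, q=13
After step 5: c=4, q=13
Actual final c=4, q=13 ≠ expected c=-17, q=13.
Step 5 is the only position where a single-operation replacement can produce the expected result.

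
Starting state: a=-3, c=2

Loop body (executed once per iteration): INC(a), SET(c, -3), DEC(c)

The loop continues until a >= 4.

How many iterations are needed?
7

Tracing iterations:
Initial: a=-3, c=2
After iteration 1: a=-2, c=-4
After iteration 2: a=-1, c=-4
After iteration 3: a=0, c=-4
After iteration 4: a=1, c=-4
After iteration 5: a=2, c=-4
After iteration 6: a=3, c=-4
After iteration 7: a=4, c=-4
a >= 4 now holds, so the loop exits after 7 iterations.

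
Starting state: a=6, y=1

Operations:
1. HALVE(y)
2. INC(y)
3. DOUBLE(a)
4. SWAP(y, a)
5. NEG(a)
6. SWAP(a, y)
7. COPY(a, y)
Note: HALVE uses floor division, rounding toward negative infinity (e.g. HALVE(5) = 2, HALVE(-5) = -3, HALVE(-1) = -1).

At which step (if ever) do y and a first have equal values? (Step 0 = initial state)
Step 7

y and a first become equal after step 7.

Comparing values at each step:
Initial: y=1, a=6
After step 1: y=0, a=6
After step 2: y=1, a=6
After step 3: y=1, a=12
After step 4: y=12, a=1
After step 5: y=12, a=-1
After step 6: y=-1, a=12
After step 7: y=-1, a=-1 ← equal!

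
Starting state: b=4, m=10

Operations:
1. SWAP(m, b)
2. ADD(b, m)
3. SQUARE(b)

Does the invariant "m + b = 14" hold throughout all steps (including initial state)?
No, violated after step 2

The invariant is violated after step 2.

State at each step:
Initial: b=4, m=10
After step 1: b=10, m=4
After step 2: b=14, m=4
After step 3: b=196, m=4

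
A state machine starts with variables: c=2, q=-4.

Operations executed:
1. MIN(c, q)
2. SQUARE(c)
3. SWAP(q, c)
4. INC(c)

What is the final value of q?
q = 16

Tracing execution:
Step 1: MIN(c, q) → q = -4
Step 2: SQUARE(c) → q = -4
Step 3: SWAP(q, c) → q = 16
Step 4: INC(c) → q = 16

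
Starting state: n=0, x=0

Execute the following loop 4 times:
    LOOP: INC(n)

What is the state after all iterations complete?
n=4, x=0

Iteration trace:
Start: n=0, x=0
After iteration 1: n=1, x=0
After iteration 2: n=2, x=0
After iteration 3: n=3, x=0
After iteration 4: n=4, x=0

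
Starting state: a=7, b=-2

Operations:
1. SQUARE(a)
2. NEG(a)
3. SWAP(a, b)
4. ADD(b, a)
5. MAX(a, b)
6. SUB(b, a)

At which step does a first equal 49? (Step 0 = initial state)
Step 1

Tracing a:
Initial: a = 7
After step 1: a = 49 ← first occurrence
After step 2: a = -49
After step 3: a = -2
After step 4: a = -2
After step 5: a = -2
After step 6: a = -2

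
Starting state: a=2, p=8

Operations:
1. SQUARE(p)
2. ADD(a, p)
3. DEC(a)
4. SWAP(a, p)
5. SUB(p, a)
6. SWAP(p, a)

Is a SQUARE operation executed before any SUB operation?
Yes

First SQUARE: step 1
First SUB: step 5
Since 1 < 5, SQUARE comes first.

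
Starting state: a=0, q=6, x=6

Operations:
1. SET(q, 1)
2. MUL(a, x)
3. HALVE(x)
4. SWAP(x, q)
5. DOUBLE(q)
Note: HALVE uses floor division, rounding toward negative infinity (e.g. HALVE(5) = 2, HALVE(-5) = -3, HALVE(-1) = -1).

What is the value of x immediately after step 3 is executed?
x = 3

Tracing x through execution:
Initial: x = 6
After step 1 (SET(q, 1)): x = 6
After step 2 (MUL(a, x)): x = 6
After step 3 (HALVE(x)): x = 3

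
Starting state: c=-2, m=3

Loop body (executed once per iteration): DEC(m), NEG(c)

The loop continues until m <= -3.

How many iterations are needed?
6

Tracing iterations:
Initial: c=-2, m=3
After iteration 1: c=2, m=2
After iteration 2: c=-2, m=1
After iteration 3: c=2, m=0
After iteration 4: c=-2, m=-1
After iteration 5: c=2, m=-2
After iteration 6: c=-2, m=-3
m <= -3 now holds, so the loop exits after 6 iterations.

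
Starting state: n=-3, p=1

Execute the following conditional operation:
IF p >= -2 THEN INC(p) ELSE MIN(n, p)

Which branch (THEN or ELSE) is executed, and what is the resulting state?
Branch: THEN, Final state: n=-3, p=2

Evaluating condition: p >= -2
p = 1
Condition is True, so THEN branch executes
After INC(p): n=-3, p=2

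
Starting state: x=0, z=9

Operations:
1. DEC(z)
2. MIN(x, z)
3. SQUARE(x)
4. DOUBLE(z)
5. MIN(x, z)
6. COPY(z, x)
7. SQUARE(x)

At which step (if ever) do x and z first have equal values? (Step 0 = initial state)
Step 6

x and z first become equal after step 6.

Comparing values at each step:
Initial: x=0, z=9
After step 1: x=0, z=8
After step 2: x=0, z=8
After step 3: x=0, z=8
After step 4: x=0, z=16
After step 5: x=0, z=16
After step 6: x=0, z=0 ← equal!
After step 7: x=0, z=0 ← equal!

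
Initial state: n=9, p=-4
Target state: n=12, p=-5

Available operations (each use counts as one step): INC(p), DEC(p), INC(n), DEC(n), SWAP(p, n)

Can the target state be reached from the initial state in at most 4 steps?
Yes

Path (4 steps): DEC(p) → INC(n) → INC(n) → INC(n)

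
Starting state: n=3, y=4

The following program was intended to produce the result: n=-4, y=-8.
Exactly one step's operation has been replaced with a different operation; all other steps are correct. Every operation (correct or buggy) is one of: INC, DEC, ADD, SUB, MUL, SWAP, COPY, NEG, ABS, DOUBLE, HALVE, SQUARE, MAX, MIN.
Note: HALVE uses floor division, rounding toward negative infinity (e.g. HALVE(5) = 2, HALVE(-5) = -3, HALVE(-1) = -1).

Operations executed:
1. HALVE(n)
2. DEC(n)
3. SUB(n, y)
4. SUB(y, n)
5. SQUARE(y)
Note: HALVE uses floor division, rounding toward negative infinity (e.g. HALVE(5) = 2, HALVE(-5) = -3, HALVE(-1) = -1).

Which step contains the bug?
Step 5

Trace with buggy code:
Initial: n=3, y=4
After step 1: n=1, y=4
After step 2: n=0, y=4
After step 3: n=-4, y=4
After step 4: n=-4, y=8
After step 5: n=-4, y=64
Actual final n=-4, y=64 ≠ expected n=-4, y=-8.
Step 5 is the only position where a single-operation replacement can produce the expected result.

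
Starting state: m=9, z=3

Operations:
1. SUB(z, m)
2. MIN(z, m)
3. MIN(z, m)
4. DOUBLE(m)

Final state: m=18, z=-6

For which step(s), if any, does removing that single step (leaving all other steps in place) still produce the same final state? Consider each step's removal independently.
Step(s) 2, 3

Testing removal of each single step:
Without step 1: final = m=18, z=3 (different)
Without step 2: final = m=18, z=-6 (same)
Without step 3: final = m=18, z=-6 (same)
Without step 4: final = m=9, z=-6 (different)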